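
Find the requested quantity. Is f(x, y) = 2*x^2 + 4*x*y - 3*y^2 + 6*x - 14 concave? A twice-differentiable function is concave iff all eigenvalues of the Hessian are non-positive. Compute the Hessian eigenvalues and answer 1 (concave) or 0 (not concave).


The Hessian of f(x,y) = 2*x^2 + 4*x*y - 3*y^2 + 6*x - 14 is:
H = [[4, 4], [4, -6]]
Trace = 4 - 6 = -2
Determinant = 4*-6 - (4)^2 = -40
Discriminant = (-2)^2 - 4*-40 = 164.0
Eigenvalues: lambda_1 = -7.4031, lambda_2 = 5.4031
The function is not concave.

0


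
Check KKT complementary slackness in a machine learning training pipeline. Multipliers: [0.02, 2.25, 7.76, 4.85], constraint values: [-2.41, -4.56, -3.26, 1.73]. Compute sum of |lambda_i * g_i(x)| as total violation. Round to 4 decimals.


KKT complementary slackness check:
lambda_1 * g_1 = 0.02 * -2.41 = -0.0482
lambda_2 * g_2 = 2.25 * -4.56 = -10.26
lambda_3 * g_3 = 7.76 * -3.26 = -25.2976
lambda_4 * g_4 = 4.85 * 1.73 = 8.3905
Total violation = 0.0482 + 10.26 + 25.2976 + 8.3905 = 43.9963


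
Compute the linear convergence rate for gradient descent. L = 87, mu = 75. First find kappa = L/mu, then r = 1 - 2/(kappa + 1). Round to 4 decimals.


Step 1: Compute the condition number.
kappa = L/mu = 87/75 = 1.16
Step 2: Compute the convergence rate.
r = 1 - 2/(kappa + 1) = 1 - 2*mu/(L + mu) = (L - mu)/(L + mu) = 12/162 = 0.0741


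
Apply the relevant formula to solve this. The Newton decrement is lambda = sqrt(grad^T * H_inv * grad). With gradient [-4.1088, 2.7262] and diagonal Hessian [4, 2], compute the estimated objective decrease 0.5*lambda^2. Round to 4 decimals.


Step 1: H is diagonal, so H^(-1) * g = [-1.0272, 1.3631].
Step 2: g^T H^(-1) g = sum_i g_i^2 / H_ii
  = (-4.1088)^2/4 + (2.7262)^2/2
  = 4.2206 + 3.7161 = 7.9366
Step 3: Objective decrease = 0.5 * g^T H^(-1) g = 3.9683


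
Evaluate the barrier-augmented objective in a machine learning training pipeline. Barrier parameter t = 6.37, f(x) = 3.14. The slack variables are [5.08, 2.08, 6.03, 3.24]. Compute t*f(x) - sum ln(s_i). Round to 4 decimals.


Step 1: Compute log-barrier.
ln values: [1.6253, 0.7324, 1.7967, 1.1756]
phi = -(1.6253 + 0.7324 + 1.7967 + 1.1756) = -5.33
Step 2: Compute augmented objective.
t*f(x) = 6.37*3.14 = 20.0018
Total = 20.0018 - 5.33 = 14.6718


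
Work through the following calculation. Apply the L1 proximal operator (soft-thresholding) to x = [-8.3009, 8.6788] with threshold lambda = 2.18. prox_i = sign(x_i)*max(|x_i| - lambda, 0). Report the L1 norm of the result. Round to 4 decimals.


Soft-thresholding with lambda = 2.18:
prox(-8.3009) = sign(-8.3009)*max(|-8.3009| - 2.18, 0) = -6.1209
prox(8.6788) = sign(8.6788)*max(|8.6788| - 2.18, 0) = 6.4988
prox(x) = [-6.1209, 6.4988]
||prox(x)||_1 = 6.1209 + 6.4988 = 12.6197


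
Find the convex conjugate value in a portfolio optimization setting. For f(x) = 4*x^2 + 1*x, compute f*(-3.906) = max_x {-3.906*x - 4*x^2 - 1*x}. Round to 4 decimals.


f*(y) = sup_x {y*x - a*x^2 - b*x} = sup_x {(y-b)*x - a*x^2}
FOC: (y - b) - 2a*x = 0 => x* = (y - b)/(2a)
x* = (-3.906 - 1)/(2*4) = -0.6133
f*(-3.906) = (y-b)^2/(4a) = (-3.906 - 1)^2/(4*4)
= 24.0688/16 = 1.5043


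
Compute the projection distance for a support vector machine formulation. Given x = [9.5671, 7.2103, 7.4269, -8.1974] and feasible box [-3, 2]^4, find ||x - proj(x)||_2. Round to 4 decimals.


Project each component onto [-3, 2].
clip(9.5671) = 2.0, clip(7.2103) = 2.0, clip(7.4269) = 2.0, clip(-8.1974) = -3.0
Projection = [2.0, 2.0, 2.0, -3.0]
Squared diffs: [57.261, 27.1472, 29.4512, 27.013]
Distance = sqrt(140.8724) = 11.869


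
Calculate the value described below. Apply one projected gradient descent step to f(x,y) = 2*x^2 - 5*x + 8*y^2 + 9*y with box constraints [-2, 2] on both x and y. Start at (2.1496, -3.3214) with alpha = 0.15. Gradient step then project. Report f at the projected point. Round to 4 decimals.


Step 1: Compute gradient at (2.1496, -3.3214).
grad_x = 2*2*2.1496 - 5 = 3.5984
grad_y = 2*8*-3.3214 + 9 = -44.1424
Step 2: Gradient step.
x_raw = 2.1496 - 0.15*3.5984 = 1.6098
y_raw = -3.3214 - 0.15*-44.1424 = 3.3
Step 3: Project onto [-2, 2].
x_proj = clip(1.6098) = 1.6098
y_proj = clip(3.3) = 2.0
Step 4: Evaluate f.
f(1.6098, 2.0) = 47.134


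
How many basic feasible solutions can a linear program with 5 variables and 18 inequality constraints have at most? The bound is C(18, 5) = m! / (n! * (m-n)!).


Each vertex corresponds to some choice of n active constraints out of m, so the number of vertices is at most C(m, n) = m! / (n!(m-n)!).
m = 18, n = 5
Numerator: 18 * 17 * 16 * 15 * 14
Denominator: 5! = 120
C(18, 5) = 8568


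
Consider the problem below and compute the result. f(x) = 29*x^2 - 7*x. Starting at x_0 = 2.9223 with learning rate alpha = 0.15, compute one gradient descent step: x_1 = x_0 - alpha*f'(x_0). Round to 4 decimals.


We compute the gradient at x_0 and apply the update.
f'(x) = 58*x - 7
f'(2.9223) = 58*2.9223 - 7 = 162.4934
x_1 = 2.9223 - 0.15*162.4934 = -21.4517


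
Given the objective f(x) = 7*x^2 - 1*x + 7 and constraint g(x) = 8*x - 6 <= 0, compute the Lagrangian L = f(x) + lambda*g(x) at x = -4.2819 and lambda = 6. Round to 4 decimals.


Step 1: Evaluate f(x).
f(-4.2819) = 7*(-4.2819)^2 - 1*(-4.2819) + 7 = 139.6246
Step 2: Evaluate g(x).
g(-4.2819) = 8*-4.2819 - 6 = -40.2552
Step 3: Compute Lagrangian.
L = 139.6246 + 6*-40.2552 = -101.9066


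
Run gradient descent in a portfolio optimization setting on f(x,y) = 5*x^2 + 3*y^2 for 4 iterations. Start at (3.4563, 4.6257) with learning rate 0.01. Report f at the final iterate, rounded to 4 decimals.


Gradient descent on f(x,y) = 5*x^2 + 3*y^2.
Starting point: (3.4563, 4.6257), alpha = 0.01
Step 1: grad_x = 2*5*3.4563 = 34.563, grad_y = 2*3*4.6257 = 27.7542
  x_1 = 3.4563 - 0.01*34.563 = 3.1107
  y_1 = 4.6257 - 0.01*27.7542 = 4.3482
Step 2: grad_x = 2*5*3.1107 = 31.1067, grad_y = 2*3*4.3482 = 26.0889
  x_2 = 3.1107 - 0.01*31.1067 = 2.7996
  y_2 = 4.3482 - 0.01*26.0889 = 4.0873
Step 3: grad_x = 2*5*2.7996 = 27.996, grad_y = 2*3*4.0873 = 24.5236
  x_3 = 2.7996 - 0.01*27.996 = 2.5196
  y_3 = 4.0873 - 0.01*24.5236 = 3.842
Step 4: grad_x = 2*5*2.5196 = 25.1964, grad_y = 2*3*3.842 = 23.0522
  x_4 = 2.5196 - 0.01*25.1964 = 2.2677
  y_4 = 3.842 - 0.01*23.0522 = 3.6115
f(2.2677, 3.6115) = 5*2.2677^2 + 3*3.6115^2 = 64.8409


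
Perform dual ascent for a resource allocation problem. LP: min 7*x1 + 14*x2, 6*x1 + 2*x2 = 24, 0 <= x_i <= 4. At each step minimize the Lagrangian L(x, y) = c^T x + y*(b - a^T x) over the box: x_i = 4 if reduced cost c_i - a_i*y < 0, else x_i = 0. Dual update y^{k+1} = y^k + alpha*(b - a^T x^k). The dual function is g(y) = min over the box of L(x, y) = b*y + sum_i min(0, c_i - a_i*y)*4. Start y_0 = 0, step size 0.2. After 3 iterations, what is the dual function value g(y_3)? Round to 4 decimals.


Dual ascent for LP: min 7*x1 + 14*x2, 6*x1 + 2*x2 = 24, 0 <= x_i <= 4
Step 1: y^k = 0.0, reduced costs: (7.0, 14.0)
  x^k = (0.0, 0.0), subgradient = b - a^T x = 24.0
  y^{k+1} = 0.0 + 0.2*24.0 = 4.8
Step 2: y^k = 4.8, reduced costs: (-21.8, 4.4)
  x^k = (4.0, 0.0), subgradient = b - a^T x = 0.0
  y^{k+1} = 4.8 + 0.2*0.0 = 4.8
Step 3: y^k = 4.8, reduced costs: (-21.8, 4.4)
  x^k = (4.0, 0.0), subgradient = b - a^T x = 0.0
  y^{k+1} = 4.8 + 0.2*0.0 = 4.8
Dual objective at y_3 = 4.8: reduced costs (-21.8, 4.4), box minimizer x = (4.0, 0.0)
g(y_3) = b*y + (c1 - a1*y)*x1 + (c2 - a2*y)*x2 = 24*4.8 + (-21.8)*4.0 + 4.4*0.0 = 115.2 - 87.2 + 0.0 = 28.0


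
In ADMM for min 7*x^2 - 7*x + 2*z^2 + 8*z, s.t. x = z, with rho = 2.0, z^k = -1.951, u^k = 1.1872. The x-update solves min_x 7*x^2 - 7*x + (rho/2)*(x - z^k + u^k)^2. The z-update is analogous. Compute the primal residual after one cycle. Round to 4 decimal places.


ADMM iteration with rho = 2.0, z^k = -1.951, u^k = 1.1872
Step 1: x-update.
Minimize 7*x^2 - 7*x + (2.0/2)*(x + 1.951 + 1.1872)^2
FOC: (2*7 + 2.0)*x = 7 + 2.0*(-1.951 - 1.1872)
x^{k+1} = 0.0452
Step 2: z-update.
Minimize 2*z^2 + 8*z + (2.0/2)*(0.0452 - z + 1.1872)^2
FOC: (2*2 + 2.0)*z = -8 + 2.0*(0.0452 + 1.1872)
z^{k+1} = -0.9225
Step 3: u-update.
u^{k+1} = 1.1872 + 0.0452 + 0.9225 = 2.155
Step 4: Primal residual = |0.0452 + 0.9225| = 0.9678


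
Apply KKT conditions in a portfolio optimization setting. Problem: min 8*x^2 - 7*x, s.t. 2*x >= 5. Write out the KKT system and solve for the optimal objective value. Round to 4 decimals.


Step 1: Try lambda = 0 (constraint inactive).
x_unc = 7/(2*8) = 0.4375
Check: 2*0.4375 = 0.875 < 5 -- violated!
Step 2: Constraint must be active: 2*x = 5
x* = 5/2 = 2.5
lambda = (2*8*2.5 - 7)/2 = 16.5
Step 3: Compute optimal value.
f(x*) = 8*2.5^2 - 7*2.5 = 32.5


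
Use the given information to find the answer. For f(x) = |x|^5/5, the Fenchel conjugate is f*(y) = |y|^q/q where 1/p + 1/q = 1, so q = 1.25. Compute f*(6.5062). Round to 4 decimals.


The conjugate exponent q satisfies 1/p + 1/q = 1.
p = 5, so q = 5/(5 - 1) = 1.25
|y|^q = 6.5062^1.25 = 10.391
f*(6.5062) = 10.391 / 1.25 = 8.3128


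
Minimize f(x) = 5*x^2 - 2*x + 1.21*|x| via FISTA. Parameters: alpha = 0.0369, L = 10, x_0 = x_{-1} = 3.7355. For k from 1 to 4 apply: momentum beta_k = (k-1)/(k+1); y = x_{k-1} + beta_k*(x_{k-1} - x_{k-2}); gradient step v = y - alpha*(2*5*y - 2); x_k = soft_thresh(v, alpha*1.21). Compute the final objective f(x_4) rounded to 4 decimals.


FISTA on f(x) = 5*x^2 - 2*x + 1.21*|x|
L = 10, alpha = 0.0369
Iteration 1: beta = 0.0, y = 3.7355 + 0.0*(3.7355 - 3.7355) = 3.7355
  grad(y) = 35.355, v = y - alpha*grad = 2.4309
  prox(v) = soft_thresh(2.4309, 0.0446) = 2.3863
Iteration 2: beta = 0.3333, y = 2.3863 + 0.3333*(2.3863 - 3.7355) = 1.9365
  grad(y) = 17.365, v = y - alpha*grad = 1.2957
  prox(v) = soft_thresh(1.2957, 0.0446) = 1.2511
Iteration 3: beta = 0.5, y = 1.2511 + 0.5*(1.2511 - 2.3863) = 0.6835
  grad(y) = 4.835, v = y - alpha*grad = 0.5051
  prox(v) = soft_thresh(0.5051, 0.0446) = 0.4604
Iteration 4: beta = 0.6, y = 0.4604 + 0.6*(0.4604 - 1.2511) = -0.0139
  grad(y) = -2.1395, v = y - alpha*grad = 0.065
  prox(v) = soft_thresh(0.065, 0.0446) = 0.0204
f(x_4) = 5*0.0204^2 - 2*0.0204 + 1.21*|0.0204| = -0.014


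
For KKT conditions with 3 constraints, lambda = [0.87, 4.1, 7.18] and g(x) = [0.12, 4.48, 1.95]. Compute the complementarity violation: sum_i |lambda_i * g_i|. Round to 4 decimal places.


KKT complementary slackness check:
lambda_1 * g_1 = 0.87 * 0.12 = 0.1044
lambda_2 * g_2 = 4.1 * 4.48 = 18.368
lambda_3 * g_3 = 7.18 * 1.95 = 14.001
Total violation = 0.1044 + 18.368 + 14.001 = 32.4734


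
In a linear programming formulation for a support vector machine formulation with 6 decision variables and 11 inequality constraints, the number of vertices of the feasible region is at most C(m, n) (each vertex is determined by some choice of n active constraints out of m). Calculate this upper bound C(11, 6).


Each vertex corresponds to some choice of n active constraints out of m, so the number of vertices is at most C(m, n) = m! / (n!(m-n)!).
m = 11, n = 6
Numerator: 11 * 10 * 9 * 8 * 7 * 6
Denominator: 6! = 720
C(11, 6) = 462


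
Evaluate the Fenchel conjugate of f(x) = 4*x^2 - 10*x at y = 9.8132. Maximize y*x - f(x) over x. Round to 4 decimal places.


f*(y) = sup_x {y*x - a*x^2 - b*x} = sup_x {(y-b)*x - a*x^2}
FOC: (y - b) - 2a*x = 0 => x* = (y - b)/(2a)
x* = (9.8132 + 10)/(2*4) = 2.4767
f*(9.8132) = (y-b)^2/(4a) = (9.8132 + 10)^2/(4*4)
= 392.5629/16 = 24.5352


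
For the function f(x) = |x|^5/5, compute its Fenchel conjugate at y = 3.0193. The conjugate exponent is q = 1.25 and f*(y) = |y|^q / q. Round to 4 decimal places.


The conjugate exponent q satisfies 1/p + 1/q = 1.
p = 5, so q = 5/(5 - 1) = 1.25
|y|^q = 3.0193^1.25 = 3.98
f*(3.0193) = 3.98 / 1.25 = 3.184


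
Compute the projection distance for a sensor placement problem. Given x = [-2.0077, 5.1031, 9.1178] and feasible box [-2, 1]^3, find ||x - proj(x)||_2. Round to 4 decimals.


Project each component onto [-2, 1].
clip(-2.0077) = -2.0, clip(5.1031) = 1.0, clip(9.1178) = 1.0
Projection = [-2.0, 1.0, 1.0]
Squared diffs: [0.0001, 16.8354, 65.8987]
Distance = sqrt(82.7342) = 9.0958


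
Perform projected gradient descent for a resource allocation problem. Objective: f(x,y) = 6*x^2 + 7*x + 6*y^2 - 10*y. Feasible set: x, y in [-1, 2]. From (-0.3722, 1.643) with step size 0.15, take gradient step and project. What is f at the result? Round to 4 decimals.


Step 1: Compute gradient at (-0.3722, 1.643).
grad_x = 2*6*-0.3722 + 7 = 2.5336
grad_y = 2*6*1.643 - 10 = 9.716
Step 2: Gradient step.
x_raw = -0.3722 - 0.15*2.5336 = -0.7522
y_raw = 1.643 - 0.15*9.716 = 0.1856
Step 3: Project onto [-1, 2].
x_proj = clip(-0.7522) = -0.7522
y_proj = clip(0.1856) = 0.1856
Step 4: Evaluate f.
f(-0.7522, 0.1856) = -3.5198


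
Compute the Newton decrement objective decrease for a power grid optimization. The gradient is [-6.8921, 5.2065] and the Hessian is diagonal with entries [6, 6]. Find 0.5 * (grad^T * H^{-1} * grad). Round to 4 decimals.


Step 1: H is diagonal, so H^(-1) * g = [-1.1487, 0.8678].
Step 2: g^T H^(-1) g = sum_i g_i^2 / H_ii
  = (-6.8921)^2/6 + (5.2065)^2/6
  = 7.9168 + 4.5179 = 12.4348
Step 3: Objective decrease = 0.5 * g^T H^(-1) g = 6.2174


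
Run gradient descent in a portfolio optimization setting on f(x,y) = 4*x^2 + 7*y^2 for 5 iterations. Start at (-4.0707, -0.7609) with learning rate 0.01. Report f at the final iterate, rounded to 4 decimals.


Gradient descent on f(x,y) = 4*x^2 + 7*y^2.
Starting point: (-4.0707, -0.7609), alpha = 0.01
Step 1: grad_x = 2*4*-4.0707 = -32.5656, grad_y = 2*7*-0.7609 = -10.6526
  x_1 = -4.0707 - 0.01*-32.5656 = -3.745
  y_1 = -0.7609 - 0.01*-10.6526 = -0.6544
Step 2: grad_x = 2*4*-3.745 = -29.9604, grad_y = 2*7*-0.6544 = -9.1612
  x_2 = -3.745 - 0.01*-29.9604 = -3.4454
  y_2 = -0.6544 - 0.01*-9.1612 = -0.5628
Step 3: grad_x = 2*4*-3.4454 = -27.5635, grad_y = 2*7*-0.5628 = -7.8787
  x_3 = -3.4454 - 0.01*-27.5635 = -3.1698
  y_3 = -0.5628 - 0.01*-7.8787 = -0.484
Step 4: grad_x = 2*4*-3.1698 = -25.3584, grad_y = 2*7*-0.484 = -6.7757
  x_4 = -3.1698 - 0.01*-25.3584 = -2.9162
  y_4 = -0.484 - 0.01*-6.7757 = -0.4162
Step 5: grad_x = 2*4*-2.9162 = -23.3298, grad_y = 2*7*-0.4162 = -5.8271
  x_5 = -2.9162 - 0.01*-23.3298 = -2.6829
  y_5 = -0.4162 - 0.01*-5.8271 = -0.3579
f(-2.6829, -0.3579) = 4*(-2.6829)^2 + 7*(-0.3579)^2 = 29.6892


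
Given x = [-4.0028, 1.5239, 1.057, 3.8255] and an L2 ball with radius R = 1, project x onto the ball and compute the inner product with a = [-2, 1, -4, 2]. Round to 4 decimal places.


Step 1: Compute ||x|| (intermediates to 6 decimals).
||x|| = sqrt((-4.0028)^2 + 1.5239^2 + 1.057^2 + 3.8255^2) = 5.83921
Step 2: Project.
Since ||x|| > R, scale = R/||x|| = 1/5.83921 = 0.171256, proj(x) = scale * x
proj(x) = [-0.685504, 0.260977, 0.181018, 0.65514]
Step 3: Dot product.
a^T * proj(x) = -2*(-0.685504) + 1*0.260977 - 4*0.181018 + 2*0.65514 = 2.2182


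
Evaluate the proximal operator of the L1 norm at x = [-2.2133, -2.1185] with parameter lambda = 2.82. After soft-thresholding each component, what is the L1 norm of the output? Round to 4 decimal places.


Soft-thresholding with lambda = 2.82:
prox(-2.2133) = sign(-2.2133)*max(|-2.2133| - 2.82, 0) = 0.0
prox(-2.1185) = sign(-2.1185)*max(|-2.1185| - 2.82, 0) = 0.0
prox(x) = [0.0, 0.0]
||prox(x)||_1 = 0.0 + 0.0 = 0.0


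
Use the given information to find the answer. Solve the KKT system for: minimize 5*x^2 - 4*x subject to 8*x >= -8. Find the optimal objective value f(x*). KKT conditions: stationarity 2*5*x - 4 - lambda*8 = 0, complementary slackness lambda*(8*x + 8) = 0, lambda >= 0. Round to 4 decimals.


Step 1: Try lambda = 0 (constraint inactive).
Stationarity: 2*5*x - 4 = 0
x* = 4/(2*5) = 0.4
Check constraint: 8*0.4 = 3.2 >= -8 -- satisfied.
Step 2: Compute optimal value.
f(x*) = 5*0.4^2 - 4*0.4 = -0.8


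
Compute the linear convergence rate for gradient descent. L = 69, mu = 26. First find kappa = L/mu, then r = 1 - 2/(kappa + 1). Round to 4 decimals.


Step 1: Compute the condition number.
kappa = L/mu = 69/26 = 2.6538
Step 2: Compute the convergence rate.
r = 1 - 2/(kappa + 1) = 1 - 2*mu/(L + mu) = (L - mu)/(L + mu) = 43/95 = 0.4526


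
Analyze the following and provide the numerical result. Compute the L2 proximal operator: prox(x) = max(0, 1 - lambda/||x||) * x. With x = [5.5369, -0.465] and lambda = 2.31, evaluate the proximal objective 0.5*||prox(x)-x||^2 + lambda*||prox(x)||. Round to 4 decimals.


Step 1: Compute ||x||.
||x|| = 5.5564
Step 2: Compute scaling factor.
scale = max(0, 1 - 2.31/5.5564) = 0.5843
Step 3: prox(x) = [3.235, -0.2717]
||prox(x)|| = 3.2464
Step 4: Proximal objective.
0.5*||prox-x||^2 = 2.6681
lambda*||prox|| = 7.4992
Total = 10.1672


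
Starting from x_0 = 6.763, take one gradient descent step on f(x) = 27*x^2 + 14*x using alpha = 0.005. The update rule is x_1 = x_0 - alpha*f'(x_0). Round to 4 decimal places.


We compute the gradient at x_0 and apply the update.
f'(x) = 54*x + 14
f'(6.763) = 54*6.763 + 14 = 379.202
x_1 = 6.763 - 0.005*379.202 = 4.867


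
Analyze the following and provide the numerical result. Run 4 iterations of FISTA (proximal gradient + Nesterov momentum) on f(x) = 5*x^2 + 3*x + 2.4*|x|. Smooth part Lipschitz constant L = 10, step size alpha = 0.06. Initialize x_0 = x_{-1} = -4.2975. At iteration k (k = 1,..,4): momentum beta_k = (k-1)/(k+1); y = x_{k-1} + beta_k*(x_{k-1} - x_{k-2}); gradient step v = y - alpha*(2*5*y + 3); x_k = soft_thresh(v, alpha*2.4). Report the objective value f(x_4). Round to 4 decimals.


FISTA on f(x) = 5*x^2 + 3*x + 2.4*|x|
L = 10, alpha = 0.06
Iteration 1: beta = 0.0, y = -4.2975 + 0.0*(-4.2975 + 4.2975) = -4.2975
  grad(y) = -39.975, v = y - alpha*grad = -1.899
  prox(v) = soft_thresh(-1.899, 0.144) = -1.755
Iteration 2: beta = 0.3333, y = -1.755 + 0.3333*(-1.755 + 4.2975) = -0.9075
  grad(y) = -6.075, v = y - alpha*grad = -0.543
  prox(v) = soft_thresh(-0.543, 0.144) = -0.399
Iteration 3: beta = 0.5, y = -0.399 + 0.5*(-0.399 + 1.755) = 0.279
  grad(y) = 5.79, v = y - alpha*grad = -0.0684
  prox(v) = soft_thresh(-0.0684, 0.144) = 0.0
Iteration 4: beta = 0.6, y = 0.0 + 0.6*(0.0 + 0.399) = 0.2394
  grad(y) = 5.394, v = y - alpha*grad = -0.0842
  prox(v) = soft_thresh(-0.0842, 0.144) = 0.0
f(x_4) = 5*0.0^2 + 3*0.0 + 2.4*|0.0| = 0.0


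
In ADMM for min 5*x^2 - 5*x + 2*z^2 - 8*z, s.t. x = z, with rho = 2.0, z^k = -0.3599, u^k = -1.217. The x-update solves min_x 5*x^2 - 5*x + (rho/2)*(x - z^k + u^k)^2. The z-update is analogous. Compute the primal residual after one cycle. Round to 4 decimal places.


ADMM iteration with rho = 2.0, z^k = -0.3599, u^k = -1.217
Step 1: x-update.
Minimize 5*x^2 - 5*x + (2.0/2)*(x + 0.3599 - 1.217)^2
FOC: (2*5 + 2.0)*x = 5 + 2.0*(-0.3599 + 1.217)
x^{k+1} = 0.5595
Step 2: z-update.
Minimize 2*z^2 - 8*z + (2.0/2)*(0.5595 - z - 1.217)^2
FOC: (2*2 + 2.0)*z = 8 + 2.0*(0.5595 - 1.217)
z^{k+1} = 1.1142
Step 3: u-update.
u^{k+1} = -1.217 + 0.5595 - 1.1142 = -1.7717
Step 4: Primal residual = |0.5595 - 1.1142| = 0.5547


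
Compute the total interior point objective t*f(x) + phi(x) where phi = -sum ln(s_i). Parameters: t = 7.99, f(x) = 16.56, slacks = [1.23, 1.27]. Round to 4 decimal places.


Step 1: Compute log-barrier.
ln values: [0.207, 0.239]
phi = -(0.207 + 0.239) = -0.446
Step 2: Compute augmented objective.
t*f(x) = 7.99*16.56 = 132.3144
Total = 132.3144 - 0.446 = 131.8684


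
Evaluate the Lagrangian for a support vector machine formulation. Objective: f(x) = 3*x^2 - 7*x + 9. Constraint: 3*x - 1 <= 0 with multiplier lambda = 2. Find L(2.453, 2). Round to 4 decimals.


Step 1: Evaluate f(x).
f(2.453) = 3*2.453^2 - 7*2.453 + 9 = 9.8806
Step 2: Evaluate g(x).
g(2.453) = 3*2.453 - 1 = 6.359
Step 3: Compute Lagrangian.
L = 9.8806 + 2*6.359 = 22.5986


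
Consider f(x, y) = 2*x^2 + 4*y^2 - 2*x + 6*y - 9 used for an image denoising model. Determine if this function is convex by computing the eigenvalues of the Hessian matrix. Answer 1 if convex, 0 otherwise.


The Hessian of f(x,y) = 2*x^2 + 4*y^2 - 2*x + 6*y - 9 is:
H = [[4, 0], [0, 8]]
Trace = 4 + 8 = 12
Determinant = 4*8 - (0)^2 = 32
Discriminant = (12)^2 - 4*32 = 16.0
Eigenvalues: lambda_1 = 4.0, lambda_2 = 8.0
The function is convex.

1


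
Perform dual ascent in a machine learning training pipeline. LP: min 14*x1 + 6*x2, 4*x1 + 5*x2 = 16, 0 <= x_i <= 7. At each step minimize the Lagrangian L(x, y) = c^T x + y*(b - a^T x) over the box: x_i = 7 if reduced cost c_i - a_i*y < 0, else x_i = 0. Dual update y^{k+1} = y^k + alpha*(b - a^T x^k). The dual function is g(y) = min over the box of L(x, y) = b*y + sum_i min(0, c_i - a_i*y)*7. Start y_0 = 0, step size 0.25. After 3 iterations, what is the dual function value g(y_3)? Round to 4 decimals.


Dual ascent for LP: min 14*x1 + 6*x2, 4*x1 + 5*x2 = 16, 0 <= x_i <= 7
Step 1: y^k = 0.0, reduced costs: (14.0, 6.0)
  x^k = (0.0, 0.0), subgradient = b - a^T x = 16.0
  y^{k+1} = 0.0 + 0.25*16.0 = 4.0
Step 2: y^k = 4.0, reduced costs: (-2.0, -14.0)
  x^k = (7.0, 7.0), subgradient = b - a^T x = -47.0
  y^{k+1} = 4.0 + 0.25*-47.0 = -7.75
Step 3: y^k = -7.75, reduced costs: (45.0, 44.75)
  x^k = (0.0, 0.0), subgradient = b - a^T x = 16.0
  y^{k+1} = -7.75 + 0.25*16.0 = -3.75
Dual objective at y_3 = -3.75: reduced costs (29.0, 24.75), box minimizer x = (0.0, 0.0)
g(y_3) = b*y + (c1 - a1*y)*x1 + (c2 - a2*y)*x2 = 16*(-3.75) + 29.0*0.0 + 24.75*0.0 = -60.0 + 0.0 + 0.0 = -60.0


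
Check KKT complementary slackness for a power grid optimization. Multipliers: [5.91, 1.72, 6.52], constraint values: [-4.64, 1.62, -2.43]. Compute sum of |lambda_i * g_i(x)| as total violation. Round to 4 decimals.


KKT complementary slackness check:
lambda_1 * g_1 = 5.91 * -4.64 = -27.4224
lambda_2 * g_2 = 1.72 * 1.62 = 2.7864
lambda_3 * g_3 = 6.52 * -2.43 = -15.8436
Total violation = 27.4224 + 2.7864 + 15.8436 = 46.0524


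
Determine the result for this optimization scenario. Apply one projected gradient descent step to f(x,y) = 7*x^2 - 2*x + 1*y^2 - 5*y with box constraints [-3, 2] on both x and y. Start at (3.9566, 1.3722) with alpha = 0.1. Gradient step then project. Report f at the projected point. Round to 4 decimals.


Step 1: Compute gradient at (3.9566, 1.3722).
grad_x = 2*7*3.9566 - 2 = 53.3924
grad_y = 2*1*1.3722 - 5 = -2.2556
Step 2: Gradient step.
x_raw = 3.9566 - 0.1*53.3924 = -1.3826
y_raw = 1.3722 - 0.1*-2.2556 = 1.5978
Step 3: Project onto [-3, 2].
x_proj = clip(-1.3826) = -1.3826
y_proj = clip(1.5978) = 1.5978
Step 4: Evaluate f.
f(-1.3826, 1.5978) = 10.7112


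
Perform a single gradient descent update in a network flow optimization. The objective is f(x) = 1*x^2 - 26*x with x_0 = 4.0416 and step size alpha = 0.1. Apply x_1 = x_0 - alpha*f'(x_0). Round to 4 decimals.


We compute the gradient at x_0 and apply the update.
f'(x) = 2*x - 26
f'(4.0416) = 2*4.0416 - 26 = -17.9168
x_1 = 4.0416 - 0.1*-17.9168 = 5.8333


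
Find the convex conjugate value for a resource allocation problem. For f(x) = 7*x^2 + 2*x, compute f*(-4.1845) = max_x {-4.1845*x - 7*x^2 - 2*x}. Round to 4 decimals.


f*(y) = sup_x {y*x - a*x^2 - b*x} = sup_x {(y-b)*x - a*x^2}
FOC: (y - b) - 2a*x = 0 => x* = (y - b)/(2a)
x* = (-4.1845 - 2)/(2*7) = -0.4418
f*(-4.1845) = (y-b)^2/(4a) = (-4.1845 - 2)^2/(4*7)
= 38.248/28 = 1.366


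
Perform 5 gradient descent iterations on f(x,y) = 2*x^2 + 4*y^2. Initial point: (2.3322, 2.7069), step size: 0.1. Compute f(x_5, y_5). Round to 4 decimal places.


Gradient descent on f(x,y) = 2*x^2 + 4*y^2.
Starting point: (2.3322, 2.7069), alpha = 0.1
Step 1: grad_x = 2*2*2.3322 = 9.3288, grad_y = 2*4*2.7069 = 21.6552
  x_1 = 2.3322 - 0.1*9.3288 = 1.3993
  y_1 = 2.7069 - 0.1*21.6552 = 0.5414
Step 2: grad_x = 2*2*1.3993 = 5.5973, grad_y = 2*4*0.5414 = 4.331
  x_2 = 1.3993 - 0.1*5.5973 = 0.8396
  y_2 = 0.5414 - 0.1*4.331 = 0.1083
Step 3: grad_x = 2*2*0.8396 = 3.3584, grad_y = 2*4*0.1083 = 0.8662
  x_3 = 0.8396 - 0.1*3.3584 = 0.5038
  y_3 = 0.1083 - 0.1*0.8662 = 0.0217
Step 4: grad_x = 2*2*0.5038 = 2.015, grad_y = 2*4*0.0217 = 0.1732
  x_4 = 0.5038 - 0.1*2.015 = 0.3023
  y_4 = 0.0217 - 0.1*0.1732 = 0.0043
Step 5: grad_x = 2*2*0.3023 = 1.209, grad_y = 2*4*0.0043 = 0.0346
  x_5 = 0.3023 - 0.1*1.209 = 0.1814
  y_5 = 0.0043 - 0.1*0.0346 = 0.0009
f(0.1814, 0.0009) = 2*0.1814^2 + 4*0.0009^2 = 0.0658


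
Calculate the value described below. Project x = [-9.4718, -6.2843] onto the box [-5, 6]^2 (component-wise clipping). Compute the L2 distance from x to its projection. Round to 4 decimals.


Project each component onto [-5, 6].
clip(-9.4718) = -5.0, clip(-6.2843) = -5.0
Projection = [-5.0, -5.0]
Squared diffs: [19.997, 1.6494]
Distance = sqrt(21.6464) = 4.6526


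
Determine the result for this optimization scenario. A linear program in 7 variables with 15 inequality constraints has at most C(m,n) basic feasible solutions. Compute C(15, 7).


Each vertex corresponds to some choice of n active constraints out of m, so the number of vertices is at most C(m, n) = m! / (n!(m-n)!).
m = 15, n = 7
Numerator: 15 * 14 * 13 * 12 * 11 * 10 * 9
Denominator: 7! = 5040
C(15, 7) = 6435


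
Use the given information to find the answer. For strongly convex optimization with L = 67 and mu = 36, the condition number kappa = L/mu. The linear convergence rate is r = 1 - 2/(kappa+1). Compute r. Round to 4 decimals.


Step 1: Compute the condition number.
kappa = L/mu = 67/36 = 1.8611
Step 2: Compute the convergence rate.
r = 1 - 2/(kappa + 1) = 1 - 2*mu/(L + mu) = (L - mu)/(L + mu) = 31/103 = 0.301


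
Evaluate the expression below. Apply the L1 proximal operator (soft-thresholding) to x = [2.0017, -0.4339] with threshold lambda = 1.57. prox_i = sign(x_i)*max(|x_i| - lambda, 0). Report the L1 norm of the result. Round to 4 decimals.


Soft-thresholding with lambda = 1.57:
prox(2.0017) = sign(2.0017)*max(|2.0017| - 1.57, 0) = 0.4317
prox(-0.4339) = sign(-0.4339)*max(|-0.4339| - 1.57, 0) = 0.0
prox(x) = [0.4317, 0.0]
||prox(x)||_1 = 0.4317 + 0.0 = 0.4317


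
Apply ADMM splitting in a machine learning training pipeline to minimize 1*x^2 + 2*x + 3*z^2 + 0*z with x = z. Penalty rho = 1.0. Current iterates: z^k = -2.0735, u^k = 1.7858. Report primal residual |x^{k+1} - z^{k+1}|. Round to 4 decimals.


ADMM iteration with rho = 1.0, z^k = -2.0735, u^k = 1.7858
Step 1: x-update.
Minimize 1*x^2 + 2*x + (1.0/2)*(x + 2.0735 + 1.7858)^2
FOC: (2*1 + 1.0)*x = -2 + 1.0*(-2.0735 - 1.7858)
x^{k+1} = -1.9531
Step 2: z-update.
Minimize 3*z^2 + 0*z + (1.0/2)*(-1.9531 - z + 1.7858)^2
FOC: (2*3 + 1.0)*z = 0 + 1.0*(-1.9531 + 1.7858)
z^{k+1} = -0.0239
Step 3: u-update.
u^{k+1} = 1.7858 - 1.9531 + 0.0239 = -0.1434
Step 4: Primal residual = |-1.9531 + 0.0239| = 1.9292


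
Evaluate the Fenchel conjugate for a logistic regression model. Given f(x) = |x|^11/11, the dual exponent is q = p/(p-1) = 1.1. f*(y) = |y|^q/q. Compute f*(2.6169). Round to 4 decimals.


The conjugate exponent q satisfies 1/p + 1/q = 1.
p = 11, so q = 11/(11 - 1) = 1.1
|y|^q = 2.6169^1.1 = 2.8811
f*(2.6169) = 2.8811 / 1.1 = 2.6192


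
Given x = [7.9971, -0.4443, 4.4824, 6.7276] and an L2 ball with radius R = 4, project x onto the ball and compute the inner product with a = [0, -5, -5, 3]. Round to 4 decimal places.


Step 1: Compute ||x|| (intermediates to 6 decimals).
||x|| = sqrt(7.9971^2 + (-0.4443)^2 + 4.4824^2 + 6.7276^2) = 11.379961
Step 2: Project.
Since ||x|| > R, scale = R/||x|| = 4/11.379961 = 0.351495, proj(x) = scale * x
proj(x) = [2.810941, -0.156169, 1.575541, 2.364718]
Step 3: Dot product.
a^T * proj(x) = 0*2.810941 - 5*(-0.156169) - 5*1.575541 + 3*2.364718 = -0.0027


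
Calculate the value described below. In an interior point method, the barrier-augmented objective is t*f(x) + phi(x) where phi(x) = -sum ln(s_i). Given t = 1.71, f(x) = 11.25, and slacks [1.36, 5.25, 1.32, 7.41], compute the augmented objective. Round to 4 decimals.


Step 1: Compute log-barrier.
ln values: [0.3075, 1.6582, 0.2776, 2.0028]
phi = -(0.3075 + 1.6582 + 0.2776 + 2.0028) = -4.2462
Step 2: Compute augmented objective.
t*f(x) = 1.71*11.25 = 19.2375
Total = 19.2375 - 4.2462 = 14.9913


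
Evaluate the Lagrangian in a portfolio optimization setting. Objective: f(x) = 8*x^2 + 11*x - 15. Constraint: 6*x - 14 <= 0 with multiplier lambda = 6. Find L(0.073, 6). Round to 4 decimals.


Step 1: Evaluate f(x).
f(0.073) = 8*0.073^2 + 11*0.073 - 15 = -14.1544
Step 2: Evaluate g(x).
g(0.073) = 6*0.073 - 14 = -13.562
Step 3: Compute Lagrangian.
L = -14.1544 + 6*-13.562 = -95.5264


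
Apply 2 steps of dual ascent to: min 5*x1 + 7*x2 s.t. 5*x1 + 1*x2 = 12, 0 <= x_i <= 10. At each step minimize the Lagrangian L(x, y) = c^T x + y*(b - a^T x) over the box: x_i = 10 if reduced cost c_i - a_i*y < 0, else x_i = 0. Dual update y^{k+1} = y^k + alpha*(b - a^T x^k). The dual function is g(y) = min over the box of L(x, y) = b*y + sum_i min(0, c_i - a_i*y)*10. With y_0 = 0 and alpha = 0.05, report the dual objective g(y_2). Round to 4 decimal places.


Dual ascent for LP: min 5*x1 + 7*x2, 5*x1 + 1*x2 = 12, 0 <= x_i <= 10
Step 1: y^k = 0.0, reduced costs: (5.0, 7.0)
  x^k = (0.0, 0.0), subgradient = b - a^T x = 12.0
  y^{k+1} = 0.0 + 0.05*12.0 = 0.6
Step 2: y^k = 0.6, reduced costs: (2.0, 6.4)
  x^k = (0.0, 0.0), subgradient = b - a^T x = 12.0
  y^{k+1} = 0.6 + 0.05*12.0 = 1.2
Dual objective at y_2 = 1.2: reduced costs (-1.0, 5.8), box minimizer x = (10.0, 0.0)
g(y_2) = b*y + (c1 - a1*y)*x1 + (c2 - a2*y)*x2 = 12*1.2 + (-1.0)*10.0 + 5.8*0.0 = 14.4 - 10.0 + 0.0 = 4.4


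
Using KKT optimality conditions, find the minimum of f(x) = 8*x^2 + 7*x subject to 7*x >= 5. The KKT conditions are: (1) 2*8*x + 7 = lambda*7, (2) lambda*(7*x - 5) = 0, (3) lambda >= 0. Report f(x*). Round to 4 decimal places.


Step 1: Try lambda = 0 (constraint inactive).
x_unc = -7/(2*8) = -0.4375
Check: 7*-0.4375 = -3.0625 < 5 -- violated!
Step 2: Constraint must be active: 7*x = 5
x* = 5/7 = 0.7143 (rounded; the exact value 5/7 is used below)
lambda = (2*8*(5/7) + 7)/7 = 2.6327
Step 3: Compute optimal value.
f(x*) = 8*(5/7)^2 + 7*(5/7) = 9.0816


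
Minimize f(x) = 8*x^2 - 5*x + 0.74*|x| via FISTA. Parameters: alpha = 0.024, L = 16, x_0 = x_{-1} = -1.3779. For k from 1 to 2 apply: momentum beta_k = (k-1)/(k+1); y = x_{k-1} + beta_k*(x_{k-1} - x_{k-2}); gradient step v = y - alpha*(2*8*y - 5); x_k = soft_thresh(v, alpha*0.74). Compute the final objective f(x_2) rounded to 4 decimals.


FISTA on f(x) = 8*x^2 - 5*x + 0.74*|x|
L = 16, alpha = 0.024
Iteration 1: beta = 0.0, y = -1.3779 + 0.0*(-1.3779 + 1.3779) = -1.3779
  grad(y) = -27.0464, v = y - alpha*grad = -0.7288
  prox(v) = soft_thresh(-0.7288, 0.0178) = -0.711
Iteration 2: beta = 0.3333, y = -0.711 + 0.3333*(-0.711 + 1.3779) = -0.4887
  grad(y) = -12.8198, v = y - alpha*grad = -0.1811
  prox(v) = soft_thresh(-0.1811, 0.0178) = -0.1633
f(x_2) = 8*(-0.1633)^2 - 5*(-0.1633) + 0.74*|-0.1633| = 1.1507


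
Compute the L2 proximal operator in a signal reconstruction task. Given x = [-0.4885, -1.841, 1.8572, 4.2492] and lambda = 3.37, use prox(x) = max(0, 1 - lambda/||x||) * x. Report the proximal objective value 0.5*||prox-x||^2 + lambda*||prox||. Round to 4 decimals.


Step 1: Compute ||x||.
||x|| = 5.0133
Step 2: Compute scaling factor.
scale = max(0, 1 - 3.37/5.0133) = 0.3278
Step 3: prox(x) = [-0.1601, -0.6034, 0.6088, 1.3928]
||prox(x)|| = 1.6433
Step 4: Proximal objective.
0.5*||prox-x||^2 = 5.6785
lambda*||prox|| = 5.5379
Total = 11.2162


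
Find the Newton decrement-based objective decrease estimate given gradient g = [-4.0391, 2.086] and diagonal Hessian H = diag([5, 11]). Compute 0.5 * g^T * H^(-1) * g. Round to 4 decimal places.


Step 1: H is diagonal, so H^(-1) * g = [-0.8078, 0.1896].
Step 2: g^T H^(-1) g = sum_i g_i^2 / H_ii
  = (-4.0391)^2/5 + (2.086)^2/11
  = 3.2629 + 0.3956 = 3.6584
Step 3: Objective decrease = 0.5 * g^T H^(-1) g = 1.8292


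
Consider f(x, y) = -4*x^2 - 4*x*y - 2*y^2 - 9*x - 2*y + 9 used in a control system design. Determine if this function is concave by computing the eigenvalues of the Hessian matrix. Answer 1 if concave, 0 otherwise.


The Hessian of f(x,y) = -4*x^2 - 4*x*y - 2*y^2 - 9*x - 2*y + 9 is:
H = [[-8, -4], [-4, -4]]
Trace = -8 - 4 = -12
Determinant = -8*-4 - (-4)^2 = 16
Discriminant = (-12)^2 - 4*16 = 80.0
Eigenvalues: lambda_1 = -10.4721, lambda_2 = -1.5279
The function is concave.

1


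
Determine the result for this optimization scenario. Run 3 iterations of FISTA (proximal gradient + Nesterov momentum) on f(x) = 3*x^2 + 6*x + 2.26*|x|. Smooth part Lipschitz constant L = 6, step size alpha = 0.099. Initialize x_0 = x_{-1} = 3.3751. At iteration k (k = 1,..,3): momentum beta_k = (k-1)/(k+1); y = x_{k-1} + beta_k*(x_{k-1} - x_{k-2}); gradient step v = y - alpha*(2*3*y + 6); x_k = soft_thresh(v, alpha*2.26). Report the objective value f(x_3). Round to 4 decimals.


FISTA on f(x) = 3*x^2 + 6*x + 2.26*|x|
L = 6, alpha = 0.099
Iteration 1: beta = 0.0, y = 3.3751 + 0.0*(3.3751 - 3.3751) = 3.3751
  grad(y) = 26.2506, v = y - alpha*grad = 0.7763
  prox(v) = soft_thresh(0.7763, 0.2237) = 0.5526
Iteration 2: beta = 0.3333, y = 0.5526 + 0.3333*(0.5526 - 3.3751) = -0.3883
  grad(y) = 3.6702, v = y - alpha*grad = -0.7516
  prox(v) = soft_thresh(-0.7516, 0.2237) = -0.5279
Iteration 3: beta = 0.5, y = -0.5279 + 0.5*(-0.5279 - 0.5526) = -1.0681
  grad(y) = -0.4088, v = y - alpha*grad = -1.0277
  prox(v) = soft_thresh(-1.0277, 0.2237) = -0.8039
f(x_3) = 3*(-0.8039)^2 + 6*(-0.8039) + 2.26*|-0.8039| = -1.0678


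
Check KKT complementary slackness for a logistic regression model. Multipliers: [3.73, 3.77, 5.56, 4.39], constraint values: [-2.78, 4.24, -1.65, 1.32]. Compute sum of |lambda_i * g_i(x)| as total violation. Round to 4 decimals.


KKT complementary slackness check:
lambda_1 * g_1 = 3.73 * -2.78 = -10.3694
lambda_2 * g_2 = 3.77 * 4.24 = 15.9848
lambda_3 * g_3 = 5.56 * -1.65 = -9.174
lambda_4 * g_4 = 4.39 * 1.32 = 5.7948
Total violation = 10.3694 + 15.9848 + 9.174 + 5.7948 = 41.323


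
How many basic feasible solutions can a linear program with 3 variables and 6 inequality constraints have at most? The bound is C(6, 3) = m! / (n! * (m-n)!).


Each vertex corresponds to some choice of n active constraints out of m, so the number of vertices is at most C(m, n) = m! / (n!(m-n)!).
m = 6, n = 3
Numerator: 6 * 5 * 4
Denominator: 3! = 6
C(6, 3) = 20


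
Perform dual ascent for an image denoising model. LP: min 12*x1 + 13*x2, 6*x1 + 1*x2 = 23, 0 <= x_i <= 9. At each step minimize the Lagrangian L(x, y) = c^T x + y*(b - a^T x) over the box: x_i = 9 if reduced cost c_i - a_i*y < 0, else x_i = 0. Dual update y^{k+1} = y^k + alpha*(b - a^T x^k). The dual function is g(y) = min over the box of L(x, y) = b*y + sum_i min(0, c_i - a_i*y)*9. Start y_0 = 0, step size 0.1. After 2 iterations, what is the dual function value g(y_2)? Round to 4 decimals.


Dual ascent for LP: min 12*x1 + 13*x2, 6*x1 + 1*x2 = 23, 0 <= x_i <= 9
Step 1: y^k = 0.0, reduced costs: (12.0, 13.0)
  x^k = (0.0, 0.0), subgradient = b - a^T x = 23.0
  y^{k+1} = 0.0 + 0.1*23.0 = 2.3
Step 2: y^k = 2.3, reduced costs: (-1.8, 10.7)
  x^k = (9.0, 0.0), subgradient = b - a^T x = -31.0
  y^{k+1} = 2.3 + 0.1*-31.0 = -0.8
Dual objective at y_2 = -0.8: reduced costs (16.8, 13.8), box minimizer x = (0.0, 0.0)
g(y_2) = b*y + (c1 - a1*y)*x1 + (c2 - a2*y)*x2 = 23*(-0.8) + 16.8*0.0 + 13.8*0.0 = -18.4 + 0.0 + 0.0 = -18.4


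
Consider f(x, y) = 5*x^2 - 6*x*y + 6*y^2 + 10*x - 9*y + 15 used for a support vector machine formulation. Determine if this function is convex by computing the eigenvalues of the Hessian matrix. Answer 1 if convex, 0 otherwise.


The Hessian of f(x,y) = 5*x^2 - 6*x*y + 6*y^2 + 10*x - 9*y + 15 is:
H = [[10, -6], [-6, 12]]
Trace = 10 + 12 = 22
Determinant = 10*12 - (-6)^2 = 84
Discriminant = (22)^2 - 4*84 = 148.0
Eigenvalues: lambda_1 = 4.9172, lambda_2 = 17.0828
The function is convex.

1


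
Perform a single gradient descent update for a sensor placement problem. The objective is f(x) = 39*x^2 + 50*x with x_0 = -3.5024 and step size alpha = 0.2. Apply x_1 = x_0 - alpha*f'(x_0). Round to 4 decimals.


We compute the gradient at x_0 and apply the update.
f'(x) = 78*x + 50
f'(-3.5024) = 78*-3.5024 + 50 = -223.1872
x_1 = -3.5024 - 0.2*-223.1872 = 41.135


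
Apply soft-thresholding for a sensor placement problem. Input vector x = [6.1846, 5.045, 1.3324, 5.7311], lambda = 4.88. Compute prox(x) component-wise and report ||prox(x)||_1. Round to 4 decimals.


Soft-thresholding with lambda = 4.88:
prox(6.1846) = sign(6.1846)*max(|6.1846| - 4.88, 0) = 1.3046
prox(5.045) = sign(5.045)*max(|5.045| - 4.88, 0) = 0.165
prox(1.3324) = sign(1.3324)*max(|1.3324| - 4.88, 0) = 0.0
prox(5.7311) = sign(5.7311)*max(|5.7311| - 4.88, 0) = 0.8511
prox(x) = [1.3046, 0.165, 0.0, 0.8511]
||prox(x)||_1 = 1.3046 + 0.165 + 0.0 + 0.8511 = 2.3207


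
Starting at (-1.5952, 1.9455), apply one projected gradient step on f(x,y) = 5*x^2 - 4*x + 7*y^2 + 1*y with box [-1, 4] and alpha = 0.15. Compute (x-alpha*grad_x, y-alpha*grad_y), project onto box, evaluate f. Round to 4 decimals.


Step 1: Compute gradient at (-1.5952, 1.9455).
grad_x = 2*5*-1.5952 - 4 = -19.952
grad_y = 2*7*1.9455 + 1 = 28.237
Step 2: Gradient step.
x_raw = -1.5952 - 0.15*-19.952 = 1.3976
y_raw = 1.9455 - 0.15*28.237 = -2.2901
Step 3: Project onto [-1, 4].
x_proj = clip(1.3976) = 1.3976
y_proj = clip(-2.2901) = -1.0
Step 4: Evaluate f.
f(1.3976, -1.0) = 10.176


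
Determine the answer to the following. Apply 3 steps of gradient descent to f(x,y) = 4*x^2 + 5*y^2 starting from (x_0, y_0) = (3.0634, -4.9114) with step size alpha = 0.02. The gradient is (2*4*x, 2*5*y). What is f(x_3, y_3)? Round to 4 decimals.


Gradient descent on f(x,y) = 4*x^2 + 5*y^2.
Starting point: (3.0634, -4.9114), alpha = 0.02
Step 1: grad_x = 2*4*3.0634 = 24.5072, grad_y = 2*5*-4.9114 = -49.114
  x_1 = 3.0634 - 0.02*24.5072 = 2.5733
  y_1 = -4.9114 - 0.02*-49.114 = -3.9291
Step 2: grad_x = 2*4*2.5733 = 20.586, grad_y = 2*5*-3.9291 = -39.2912
  x_2 = 2.5733 - 0.02*20.586 = 2.1615
  y_2 = -3.9291 - 0.02*-39.2912 = -3.1433
Step 3: grad_x = 2*4*2.1615 = 17.2923, grad_y = 2*5*-3.1433 = -31.433
  x_3 = 2.1615 - 0.02*17.2923 = 1.8157
  y_3 = -3.1433 - 0.02*-31.433 = -2.5146
f(1.8157, -2.5146) = 4*1.8157^2 + 5*(-2.5146)^2 = 44.8039


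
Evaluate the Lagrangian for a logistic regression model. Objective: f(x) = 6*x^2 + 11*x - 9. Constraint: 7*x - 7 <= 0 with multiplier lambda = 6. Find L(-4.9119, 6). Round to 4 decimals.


Step 1: Evaluate f(x).
f(-4.9119) = 6*(-4.9119)^2 + 11*(-4.9119) - 9 = 81.7297
Step 2: Evaluate g(x).
g(-4.9119) = 7*-4.9119 - 7 = -41.3833
Step 3: Compute Lagrangian.
L = 81.7297 + 6*-41.3833 = -166.5701


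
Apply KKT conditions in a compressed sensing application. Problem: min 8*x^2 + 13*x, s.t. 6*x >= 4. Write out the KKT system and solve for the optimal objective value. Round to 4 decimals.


Step 1: Try lambda = 0 (constraint inactive).
x_unc = -13/(2*8) = -0.8125
Check: 6*-0.8125 = -4.875 < 4 -- violated!
Step 2: Constraint must be active: 6*x = 4
x* = 4/6 = 2/3 = 0.6667 (rounded; the exact value 2/3 is used below)
lambda = (2*8*(2/3) + 13)/6 = 3.9444
Step 3: Compute optimal value.
f(x*) = 8*(2/3)^2 + 13*(2/3) = 12.2222


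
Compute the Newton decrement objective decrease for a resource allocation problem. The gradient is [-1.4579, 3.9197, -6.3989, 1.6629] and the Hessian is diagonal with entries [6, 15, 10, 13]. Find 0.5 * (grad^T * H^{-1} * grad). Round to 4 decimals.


Step 1: H is diagonal, so H^(-1) * g = [-0.243, 0.2613, -0.6399, 0.1279].
Step 2: g^T H^(-1) g = sum_i g_i^2 / H_ii
  = (-1.4579)^2/6 + (3.9197)^2/15 + (-6.3989)^2/10 + (1.6629)^2/13
  = 0.3542 + 1.0243 + 4.0946 + 0.2127 = 5.6858
Step 3: Objective decrease = 0.5 * g^T H^(-1) g = 2.8429


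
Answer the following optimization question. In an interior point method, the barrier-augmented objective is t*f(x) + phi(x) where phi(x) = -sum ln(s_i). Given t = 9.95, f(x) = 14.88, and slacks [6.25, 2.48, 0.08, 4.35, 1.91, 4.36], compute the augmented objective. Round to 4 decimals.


Step 1: Compute log-barrier.
ln values: [1.8326, 0.9083, -2.5257, 1.4702, 0.6471, 1.4725]
phi = -(1.8326 + 0.9083 - 2.5257 + 1.4702 + 0.6471 + 1.4725) = -3.8049
Step 2: Compute augmented objective.
t*f(x) = 9.95*14.88 = 148.056
Total = 148.056 - 3.8049 = 144.2511
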